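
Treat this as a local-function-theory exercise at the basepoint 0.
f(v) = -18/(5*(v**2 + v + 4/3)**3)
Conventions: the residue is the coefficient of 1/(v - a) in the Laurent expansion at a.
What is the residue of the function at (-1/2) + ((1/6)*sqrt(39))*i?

The residue is ((972/10985)*sqrt(39))*i.

The factor v**2 + v + 4/3 splits as (v - a)(v - a') with a = (-1/2) + ((1/6)*sqrt(39))*i, a' = (-1/2) - ((1/6)*sqrt(39))*i. At the order-3 pole a set g(v) = (v - a)^3*f(v) = [-18/5] / (v - a')^3.
Order-3 pole: residue = g''(a)/2; g''((-1/2) + ((1/6)*sqrt(39))*i) = ((1944/10985)*sqrt(39))*i, so the residue is ((972/10985)*sqrt(39))*i.


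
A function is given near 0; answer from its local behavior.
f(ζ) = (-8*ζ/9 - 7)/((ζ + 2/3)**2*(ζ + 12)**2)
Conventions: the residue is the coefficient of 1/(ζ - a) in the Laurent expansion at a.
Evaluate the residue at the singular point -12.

At the order-2 pole -12 set g(ζ) = (ζ - (-12))^2*f(ζ) = (-8*ζ/9 - 7)/(ζ + 2/3)**2.
Order-2 pole: residue = g'(a); g'(-12) = -37/19652, so the residue is -37/19652.

The residue is -37/19652.


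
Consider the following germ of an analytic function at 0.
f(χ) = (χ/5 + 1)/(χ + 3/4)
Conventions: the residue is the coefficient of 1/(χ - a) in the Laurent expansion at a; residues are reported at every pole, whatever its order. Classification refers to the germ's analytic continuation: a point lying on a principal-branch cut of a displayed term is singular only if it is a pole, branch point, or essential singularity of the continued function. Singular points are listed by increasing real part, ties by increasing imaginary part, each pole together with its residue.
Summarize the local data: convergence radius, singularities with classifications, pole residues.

Radius of convergence at 0: 3/4.
At -3/4: a pole of order 1; residue 17/20.

Denominator factor (χ + 3/4): pole of order 1 at -3/4, modulus 3/4.
The radius of convergence is the smallest modulus among the singular points: 3/4.
At the order-1 pole -3/4 set g(χ) = (χ - (-3/4))*f(χ) = χ/5 + 1.
Simple pole: residue = g(a) at a = -3/4, which is 17/20.


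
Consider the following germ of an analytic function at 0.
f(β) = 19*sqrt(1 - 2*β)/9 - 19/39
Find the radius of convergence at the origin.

The radius of convergence is 1/2.

Branch term (19/9)*sqrt(1 - β/(1/2)): its argument vanishes at β = 1/2, a square-root branch point, modulus 1/2.
The radius of convergence is the smallest modulus among the singular points: 1/2.


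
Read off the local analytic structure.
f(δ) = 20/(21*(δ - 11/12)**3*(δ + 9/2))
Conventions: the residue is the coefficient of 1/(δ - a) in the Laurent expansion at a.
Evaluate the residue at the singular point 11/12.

At the order-3 pole 11/12 set g(δ) = (δ - (11/12))^3*f(δ) = 20/(21*(δ + 9/2)).
Order-3 pole: residue = g''(a)/2; g''(11/12) = 4608/384475, so the residue is 2304/384475.

The residue is 2304/384475.


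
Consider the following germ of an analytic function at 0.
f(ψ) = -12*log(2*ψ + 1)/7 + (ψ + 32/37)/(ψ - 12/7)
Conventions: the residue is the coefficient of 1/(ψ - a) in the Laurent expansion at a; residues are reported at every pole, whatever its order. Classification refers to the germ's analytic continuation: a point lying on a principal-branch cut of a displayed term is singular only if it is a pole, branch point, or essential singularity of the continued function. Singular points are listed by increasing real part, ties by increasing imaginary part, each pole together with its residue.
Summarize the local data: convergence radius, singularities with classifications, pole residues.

Radius of convergence at 0: 1/2.
At -1/2: a logarithmic branch point.
At 12/7: a pole of order 1; residue 668/259.

Denominator factor (ψ - 12/7): pole of order 1 at 12/7, modulus 12/7.
Branch term (-12/7)*log(1 - ψ/(-1/2)): its argument vanishes at ψ = -1/2, a logarithmic branch point, modulus 1/2.
The radius of convergence is the smallest modulus among the singular points: 1/2.
The branch term is analytic at 12/7 and contributes nothing to the residue; only the rational part matters.
At the order-1 pole 12/7 set g(ψ) = (ψ - (12/7))*(rational part) = ψ + 32/37.
Simple pole: residue = g(a) at a = 12/7, which is 668/259.
List the singular points by increasing real part (a conjugate pair: the negative imaginary part first).


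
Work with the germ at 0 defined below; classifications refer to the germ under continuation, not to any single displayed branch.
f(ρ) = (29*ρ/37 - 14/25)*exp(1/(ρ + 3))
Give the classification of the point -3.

The exponent 1/(ρ - (-3)) has a pole at -3, so exp(1/(ρ - (-3))) takes every nonzero value near it: an essential singularity (not a pole of any order).

The point is an essential singularity.


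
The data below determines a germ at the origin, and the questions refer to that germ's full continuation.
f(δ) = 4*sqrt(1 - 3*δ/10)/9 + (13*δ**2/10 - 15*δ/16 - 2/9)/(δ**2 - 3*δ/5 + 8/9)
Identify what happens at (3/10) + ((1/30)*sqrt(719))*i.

The denominator factor δ**2 - 3*δ/5 + 8/9 vanishes at (3/10) + ((1/30)*sqrt(719))*i and appears to the power 1; the numerator there equals (-51301/36000) - ((21/4000)*sqrt(719))*i, nonzero, and no other factor vanishes.
The branch terms are analytic at this point.
Hence a pole whose order is the multiplicity, 1.

The point is a pole of order 1.


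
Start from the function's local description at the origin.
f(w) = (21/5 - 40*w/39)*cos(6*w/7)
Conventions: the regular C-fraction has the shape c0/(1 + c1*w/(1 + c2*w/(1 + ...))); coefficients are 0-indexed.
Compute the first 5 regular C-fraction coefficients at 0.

The regular C-fraction coefficients are [21/5, 200/819, -143201/81900, 1053/700, 175500/1002407].

Taylor coefficients (expand at 0): a_0 = 21/5, a_1 = -40/39, a_2 = -54/35, a_3 = 240/637, a_4 = 162/1715.
c0 = a_0 = 21/5. Peel one level at a time: if S = 1 + c*w/S' with S'(0) = 1, then c is the w-coefficient of S and S' = c*w/(S - 1).
S_1 = c0/f = 1 + (200/819)*w + (286402/670761)*w^2 + ...; c1 = 200/819.
S_2 = c1*w/(S_1 - 1) = 1 + (-143201/81900)*w + (1288809/490000)*w^2 + ...; c2 = -143201/81900.
S_3 = c2*w/(S_2 - 1) = 1 + (1053/700)*w + (-1848015/7016849)*w^2 + ...; c3 = 1053/700.
S_4 = c3*w/(S_3 - 1) = 1 + (175500/1002407)*w + ...; c4 = 175500/1002407.


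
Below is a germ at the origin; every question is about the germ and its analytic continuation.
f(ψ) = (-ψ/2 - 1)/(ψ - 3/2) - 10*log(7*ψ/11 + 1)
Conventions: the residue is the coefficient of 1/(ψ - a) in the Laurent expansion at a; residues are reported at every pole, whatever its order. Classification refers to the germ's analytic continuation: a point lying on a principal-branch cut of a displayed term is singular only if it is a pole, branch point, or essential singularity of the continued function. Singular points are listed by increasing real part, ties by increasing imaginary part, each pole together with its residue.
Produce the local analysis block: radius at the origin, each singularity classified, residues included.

Denominator factor (ψ - 3/2): pole of order 1 at 3/2, modulus 3/2.
Branch term (-10)*log(1 - ψ/(-11/7)): its argument vanishes at ψ = -11/7, a logarithmic branch point, modulus 11/7.
The radius of convergence is the smallest modulus among the singular points: 3/2.
The branch term is analytic at 3/2 and contributes nothing to the residue; only the rational part matters.
At the order-1 pole 3/2 set g(ψ) = (ψ - (3/2))*(rational part) = -ψ/2 - 1.
Simple pole: residue = g(a) at a = 3/2, which is -7/4.
List the singular points by increasing real part (a conjugate pair: the negative imaginary part first).

Radius of convergence at 0: 3/2.
At -11/7: a logarithmic branch point.
At 3/2: a pole of order 1; residue -7/4.


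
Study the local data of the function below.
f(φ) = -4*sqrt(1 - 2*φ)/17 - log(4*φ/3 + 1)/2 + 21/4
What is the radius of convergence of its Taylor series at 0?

The radius of convergence is 1/2.

Branch term (-4/17)*sqrt(1 - φ/(1/2)): its argument vanishes at φ = 1/2, a square-root branch point, modulus 1/2.
Branch term (-1/2)*log(1 - φ/(-3/4)): its argument vanishes at φ = -3/4, a logarithmic branch point, modulus 3/4.
The radius of convergence is the smallest modulus among the singular points: 1/2.


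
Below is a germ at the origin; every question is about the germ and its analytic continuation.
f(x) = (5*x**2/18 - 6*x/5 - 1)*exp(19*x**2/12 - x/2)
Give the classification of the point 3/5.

The point is a regular point.

There is no denominator, hence no pole anywhere.
The factor exp(19*x**2/12 - x/2) is entire.
So the germ continues analytically to 3/5.


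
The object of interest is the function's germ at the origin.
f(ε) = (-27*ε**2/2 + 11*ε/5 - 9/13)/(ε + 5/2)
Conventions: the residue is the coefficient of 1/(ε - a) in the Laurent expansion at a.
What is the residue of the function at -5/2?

At the order-1 pole -5/2 set g(ε) = (ε - (-5/2))*f(ε) = -27*ε**2/2 + 11*ε/5 - 9/13.
Simple pole: residue = g(a) at a = -5/2, which is -9419/104.

The residue is -9419/104.


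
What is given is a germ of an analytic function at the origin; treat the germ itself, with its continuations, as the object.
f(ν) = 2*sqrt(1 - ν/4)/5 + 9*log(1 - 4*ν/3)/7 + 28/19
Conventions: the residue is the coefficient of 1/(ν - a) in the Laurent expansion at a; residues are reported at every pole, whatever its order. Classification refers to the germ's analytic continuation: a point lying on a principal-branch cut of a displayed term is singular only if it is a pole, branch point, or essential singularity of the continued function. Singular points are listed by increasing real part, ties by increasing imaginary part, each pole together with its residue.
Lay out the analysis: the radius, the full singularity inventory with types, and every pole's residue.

Branch term (9/7)*log(1 - ν/(3/4)): its argument vanishes at ν = 3/4, a logarithmic branch point, modulus 3/4.
Branch term (2/5)*sqrt(1 - ν/(4)): its argument vanishes at ν = 4, a square-root branch point, modulus 4.
The radius of convergence is the smallest modulus among the singular points: 3/4.
List the singular points by increasing real part (a conjugate pair: the negative imaginary part first).

Radius of convergence at 0: 3/4.
At 3/4: a logarithmic branch point.
At 4: an algebraic (square-root) branch point.


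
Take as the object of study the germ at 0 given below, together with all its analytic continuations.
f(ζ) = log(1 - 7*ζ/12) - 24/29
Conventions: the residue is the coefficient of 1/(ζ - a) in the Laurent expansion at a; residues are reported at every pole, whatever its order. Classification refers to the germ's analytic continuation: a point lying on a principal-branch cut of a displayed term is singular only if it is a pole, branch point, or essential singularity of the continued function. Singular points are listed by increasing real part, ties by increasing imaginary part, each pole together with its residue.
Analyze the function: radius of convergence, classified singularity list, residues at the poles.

Radius of convergence at 0: 12/7.
At 12/7: a logarithmic branch point.

Branch term (1)*log(1 - ζ/(12/7)): its argument vanishes at ζ = 12/7, a logarithmic branch point, modulus 12/7.
The radius of convergence is the smallest modulus among the singular points: 12/7.


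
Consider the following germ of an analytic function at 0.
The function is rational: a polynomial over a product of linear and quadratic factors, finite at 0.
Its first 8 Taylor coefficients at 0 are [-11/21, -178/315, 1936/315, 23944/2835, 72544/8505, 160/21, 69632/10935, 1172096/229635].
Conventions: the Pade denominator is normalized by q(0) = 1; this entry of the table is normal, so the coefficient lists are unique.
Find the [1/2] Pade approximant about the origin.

Taylor coefficients needed (read off): a_0 = -11/21, a_1 = -178/315, a_2 = 1936/315, a_3 = 23944/2835.
Write the denominator as Q(ρ) = 1 + q1*ρ + q2*ρ^2. Requiring Q*f - P = O(ρ^4) with deg P <= 1 kills the coefficients of ρ^2..ρ^3 in Q*f:
  ρ^2: a_2 + q1*a_1 + q2*a_0 = 0, i.e. 1936/315 + (-178/315)*q1 + (-11/21)*q2 = 0.
  ρ^3: a_3 + q1*a_2 + q2*a_1 = 0, i.e. 23944/2835 + (1936/315)*q1 + (-178/315)*q2 = 0.
Solving this linear system: q1 = -70774/263343, q2 = 9498724/790029.
The numerator is Q*f truncated at degree 1: P0 = a_0 = -11/21; P1 = a_1 + q1*a_0 = -558688/1316715.

The Pade approximant has numerator coefficients [-11/21, -558688/1316715]; denominator coefficients [1, -70774/263343, 9498724/790029].


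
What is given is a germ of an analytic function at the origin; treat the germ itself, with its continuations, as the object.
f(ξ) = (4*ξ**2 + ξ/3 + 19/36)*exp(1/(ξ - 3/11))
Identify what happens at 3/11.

The exponent 1/(ξ - (3/11)) has a pole at 3/11, so exp(1/(ξ - (3/11))) takes every nonzero value near it: an essential singularity (not a pole of any order).

The point is an essential singularity.


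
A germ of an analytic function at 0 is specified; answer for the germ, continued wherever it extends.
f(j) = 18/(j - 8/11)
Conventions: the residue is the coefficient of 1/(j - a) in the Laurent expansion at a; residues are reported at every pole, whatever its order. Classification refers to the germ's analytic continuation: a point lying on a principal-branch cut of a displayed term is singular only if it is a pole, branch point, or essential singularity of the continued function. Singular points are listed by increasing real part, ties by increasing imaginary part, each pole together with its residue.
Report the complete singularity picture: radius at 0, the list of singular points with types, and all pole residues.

Denominator factor (j - 8/11): pole of order 1 at 8/11, modulus 8/11.
The radius of convergence is the smallest modulus among the singular points: 8/11.
At the order-1 pole 8/11 set g(j) = (j - (8/11))*f(j) = 18.
Simple pole: residue = g(a) at a = 8/11, which is 18.

Radius of convergence at 0: 8/11.
At 8/11: a pole of order 1; residue 18.


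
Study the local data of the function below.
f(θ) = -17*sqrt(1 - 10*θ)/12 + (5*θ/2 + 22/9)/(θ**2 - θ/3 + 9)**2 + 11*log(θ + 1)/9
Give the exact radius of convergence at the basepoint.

Denominator factor (θ**2 - θ/3 + 9)^2: discriminant -323/9, complex-conjugate roots (1/6) + ((1/6)*sqrt(323))*i and (1/6) - ((1/6)*sqrt(323))*i; poles of order 2, moduli 3 and 3.
Branch term (-17/12)*sqrt(1 - θ/(1/10)): its argument vanishes at θ = 1/10, a square-root branch point, modulus 1/10.
Branch term (11/9)*log(1 - θ/(-1)): its argument vanishes at θ = -1, a logarithmic branch point, modulus 1.
The radius of convergence is the smallest modulus among the singular points: 1/10.

The radius of convergence is 1/10.


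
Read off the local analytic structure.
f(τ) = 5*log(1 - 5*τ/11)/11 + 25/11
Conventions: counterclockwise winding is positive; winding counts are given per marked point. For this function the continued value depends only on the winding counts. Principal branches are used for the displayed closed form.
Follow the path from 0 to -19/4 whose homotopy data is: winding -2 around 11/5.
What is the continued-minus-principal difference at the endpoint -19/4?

The rational part is single-valued and drops out of the difference; each branch term changes only by its own monodromy.
(5/11)*log(1 - τ/(11/5)): each positive loop around 11/5 adds 2*pi*i to the log, so winding -2 contributes (5/11)*(-2)*2*pi*i = -(20/11)*pi*i.
Summing the contributions at τ = -19/4 gives -(20/11)*pi*i.

Continued minus principal equals -(20/11)*pi*i.


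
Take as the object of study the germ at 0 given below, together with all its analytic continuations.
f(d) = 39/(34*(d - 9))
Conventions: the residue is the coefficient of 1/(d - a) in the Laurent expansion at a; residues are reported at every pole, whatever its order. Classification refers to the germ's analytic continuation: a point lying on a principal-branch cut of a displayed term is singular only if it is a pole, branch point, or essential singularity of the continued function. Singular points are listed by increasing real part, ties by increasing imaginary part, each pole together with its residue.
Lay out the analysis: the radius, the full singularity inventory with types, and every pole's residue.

Denominator factor (d - 9): pole of order 1 at 9, modulus 9.
The radius of convergence is the smallest modulus among the singular points: 9.
At the order-1 pole 9 set g(d) = (d - (9))*f(d) = 39/34.
Simple pole: residue = g(a) at a = 9, which is 39/34.

Radius of convergence at 0: 9.
At 9: a pole of order 1; residue 39/34.


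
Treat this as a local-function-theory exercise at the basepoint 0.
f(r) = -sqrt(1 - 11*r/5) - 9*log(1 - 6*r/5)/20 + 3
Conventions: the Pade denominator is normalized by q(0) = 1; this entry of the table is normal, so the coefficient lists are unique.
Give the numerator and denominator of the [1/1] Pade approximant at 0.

The Pade approximant has numerator coefficients [2, 2079/4100]; denominator coefficients [1, -929/1640].

Taylor coefficients needed (expand at 0): a_0 = 2, a_1 = 41/25, a_2 = 929/1000.
Write the denominator as Q(r) = 1 + q1*r. Requiring Q*f - P = O(r^3) with deg P <= 1 kills the coefficients of r^2..r^2 in Q*f:
  r^2: a_2 + q1*a_1 = 0, i.e. 929/1000 + (41/25)*q1 = 0.
Solving this linear system: q1 = -929/1640.
The numerator is Q*f truncated at degree 1: P0 = a_0 = 2; P1 = a_1 + q1*a_0 = 2079/4100.


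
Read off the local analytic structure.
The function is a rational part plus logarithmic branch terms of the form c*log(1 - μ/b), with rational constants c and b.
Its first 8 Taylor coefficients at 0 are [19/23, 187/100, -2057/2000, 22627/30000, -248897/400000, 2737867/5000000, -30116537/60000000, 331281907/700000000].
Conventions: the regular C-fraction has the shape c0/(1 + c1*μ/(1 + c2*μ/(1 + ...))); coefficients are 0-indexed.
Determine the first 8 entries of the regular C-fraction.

The regular C-fraction coefficients are [19/23, -4301/1900, 2673/950, 209/5832, 14993/29160, 5346/34075, 53581/136300, 134937/681940].

Taylor coefficients (read off): a_0 = 19/23, a_1 = 187/100, a_2 = -2057/2000, a_3 = 22627/30000, a_4 = -248897/400000, a_5 = 2737867/5000000, a_6 = -30116537/60000000, a_7 = 331281907/700000000.
c0 = a_0 = 19/23. Peel one level at a time: if S = 1 + c*μ/S' with S'(0) = 1, then c is the μ-coefficient of S and S' = c*μ/(S - 1).
S_1 = c0/f = 1 + (-4301/1900)*μ + (11496573/1805000)*μ^2 + ...; c1 = -4301/1900.
S_2 = c1*μ/(S_1 - 1) = 1 + (2673/950)*μ + (-121/1200)*μ^2 + ...; c2 = 2673/950.
S_3 = c2*μ/(S_2 - 1) = 1 + (209/5832)*μ + (-3133537/170061120)*μ^2 + ...; c3 = 209/5832.
S_4 = c3*μ/(S_3 - 1) = 1 + (14993/29160)*μ + (-121/1500)*μ^2 + ...; c4 = 14993/29160.
S_5 = c4*μ/(S_4 - 1) = 1 + (5346/34075)*μ + (-143222013/2322211250)*μ^2 + ...; c5 = 5346/34075.
S_6 = c5*μ/(S_5 - 1) = 1 + (53581/136300)*μ + (-1089/14000)*μ^2 + ...; c6 = 53581/136300.
S_7 = c6*μ/(S_6 - 1) = 1 + (134937/681940)*μ + ...; c7 = 134937/681940.


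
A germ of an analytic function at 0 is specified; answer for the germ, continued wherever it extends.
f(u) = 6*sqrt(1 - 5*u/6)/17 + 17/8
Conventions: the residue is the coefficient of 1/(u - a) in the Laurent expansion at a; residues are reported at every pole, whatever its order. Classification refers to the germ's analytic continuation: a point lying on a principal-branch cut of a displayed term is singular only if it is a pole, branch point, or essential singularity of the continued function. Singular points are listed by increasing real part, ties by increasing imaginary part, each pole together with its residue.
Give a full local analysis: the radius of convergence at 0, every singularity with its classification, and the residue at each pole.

Branch term (6/17)*sqrt(1 - u/(6/5)): its argument vanishes at u = 6/5, a square-root branch point, modulus 6/5.
The radius of convergence is the smallest modulus among the singular points: 6/5.

Radius of convergence at 0: 6/5.
At 6/5: an algebraic (square-root) branch point.


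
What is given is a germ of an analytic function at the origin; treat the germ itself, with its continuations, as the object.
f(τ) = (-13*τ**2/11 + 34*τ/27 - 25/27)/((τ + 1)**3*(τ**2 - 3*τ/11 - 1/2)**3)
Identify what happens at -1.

The point is a pole of order 3.

The denominator factor τ + 1 vanishes at -1 and appears to the power 3; the numerator there equals -1000/297, nonzero, and no other factor vanishes.
Hence a pole whose order is the multiplicity, 3.


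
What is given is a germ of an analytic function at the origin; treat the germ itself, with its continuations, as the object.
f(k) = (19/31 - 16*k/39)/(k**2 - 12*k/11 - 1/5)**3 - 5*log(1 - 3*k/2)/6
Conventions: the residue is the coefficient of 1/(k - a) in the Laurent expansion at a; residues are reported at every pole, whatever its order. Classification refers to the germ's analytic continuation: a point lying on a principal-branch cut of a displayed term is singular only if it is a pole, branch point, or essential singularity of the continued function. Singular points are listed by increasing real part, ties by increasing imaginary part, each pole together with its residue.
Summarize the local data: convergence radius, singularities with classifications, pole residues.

Denominator factor (k**2 - 12*k/11 - 1/5)^3: discriminant 1204/605, real irrational roots 6/11 + (1/55)*sqrt(1505) and 6/11 - (1/55)*sqrt(1505); poles of order 3, moduli 6/11 + (1/55)*sqrt(1505) and -6/11 + (1/55)*sqrt(1505).
Branch term (-5/6)*log(1 - k/(2/3)): its argument vanishes at k = 2/3, a logarithmic branch point, modulus 2/3.
The radius of convergence is the smallest modulus among the singular points: -6/11 + (1/55)*sqrt(1505).
The branch term is analytic at 6/11 - (1/55)*sqrt(1505) and contributes nothing to the residue; only the rational part matters.
The factor k**2 - 12*k/11 - 1/5 splits as (k - a)(k - a') with a = 6/11 - (1/55)*sqrt(1505), a' = 6/11 + (1/55)*sqrt(1505). At the order-3 pole a set g(k) = (k - a)^3*(rational part) = [19/31 - 16*k/39] / (k - a')^3.
Order-3 pole: residue = g''(a)/2; g''(6/11 - (1/55)*sqrt(1505)) = -(1894179375/87921384824)*sqrt(1505), so the residue is -(1894179375/175842769648)*sqrt(1505).
The branch term is analytic at 6/11 + (1/55)*sqrt(1505) and contributes nothing to the residue; only the rational part matters.
The factor k**2 - 12*k/11 - 1/5 splits as (k - a)(k - a') with a = 6/11 + (1/55)*sqrt(1505), a' = 6/11 - (1/55)*sqrt(1505). At the order-3 pole a set g(k) = (k - a)^3*(rational part) = [19/31 - 16*k/39] / (k - a')^3.
Order-3 pole: residue = g''(a)/2; g''(6/11 + (1/55)*sqrt(1505)) = (1894179375/87921384824)*sqrt(1505), so the residue is (1894179375/175842769648)*sqrt(1505).
List the singular points by increasing real part (a conjugate pair: the negative imaginary part first).

Radius of convergence at 0: -6/11 + (1/55)*sqrt(1505).
At 6/11 - (1/55)*sqrt(1505): a pole of order 3; residue -(1894179375/175842769648)*sqrt(1505).
At 2/3: a logarithmic branch point.
At 6/11 + (1/55)*sqrt(1505): a pole of order 3; residue (1894179375/175842769648)*sqrt(1505).


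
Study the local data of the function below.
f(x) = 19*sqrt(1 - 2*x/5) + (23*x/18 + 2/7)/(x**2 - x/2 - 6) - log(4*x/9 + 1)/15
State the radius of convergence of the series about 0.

Denominator factor (x**2 - x/2 - 6): discriminant 97/4, real irrational roots 1/4 + (1/4)*sqrt(97) and 1/4 - (1/4)*sqrt(97); poles of order 1, moduli 1/4 + (1/4)*sqrt(97) and -1/4 + (1/4)*sqrt(97).
Branch term (-1/15)*log(1 - x/(-9/4)): its argument vanishes at x = -9/4, a logarithmic branch point, modulus 9/4.
Branch term (19)*sqrt(1 - x/(5/2)): its argument vanishes at x = 5/2, a square-root branch point, modulus 5/2.
The radius of convergence is the smallest modulus among the singular points: -1/4 + (1/4)*sqrt(97).

The radius of convergence is -1/4 + (1/4)*sqrt(97).


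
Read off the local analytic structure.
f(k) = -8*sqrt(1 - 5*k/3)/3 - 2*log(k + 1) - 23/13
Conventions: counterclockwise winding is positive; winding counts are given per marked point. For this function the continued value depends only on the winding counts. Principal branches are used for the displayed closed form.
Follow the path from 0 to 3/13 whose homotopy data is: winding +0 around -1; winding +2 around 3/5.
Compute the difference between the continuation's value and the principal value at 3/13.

Continued minus principal equals 0.

The rational part is single-valued and drops out of the difference; each branch term changes only by its own monodromy.
(-8/3)*sqrt(1 - k/(3/5)): winding +2 is even, the square root returns to the same sheet, contribution 0.
(-2)*log(1 - k/(-1)): winding 0 around -1, so this term returns to its principal value, contribution 0.
Summing the contributions at k = 3/13 gives 0.


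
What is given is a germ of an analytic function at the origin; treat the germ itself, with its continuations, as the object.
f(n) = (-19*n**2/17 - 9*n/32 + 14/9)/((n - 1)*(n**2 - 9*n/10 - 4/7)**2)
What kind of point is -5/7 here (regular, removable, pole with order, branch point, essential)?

The point is a regular point.

Denominator factors: n**2 - 9*n/10 - 4/7 = 57/98 at n = -5/7; n - 1 = -12/7 at n = -5/7 — none vanishes.
So the germ continues analytically to -5/7.


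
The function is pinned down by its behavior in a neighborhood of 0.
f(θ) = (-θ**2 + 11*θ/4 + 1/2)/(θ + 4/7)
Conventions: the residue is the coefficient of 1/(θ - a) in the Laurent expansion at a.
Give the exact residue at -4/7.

The residue is -137/98.

At the order-1 pole -4/7 set g(θ) = (θ - (-4/7))*f(θ) = -θ**2 + 11*θ/4 + 1/2.
Simple pole: residue = g(a) at a = -4/7, which is -137/98.


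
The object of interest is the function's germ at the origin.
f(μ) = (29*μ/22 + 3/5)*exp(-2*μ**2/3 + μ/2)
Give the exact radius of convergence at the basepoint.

The factor exp(-2*μ**2/3 + μ/2) is entire and contributes no finite singular point.
The polynomial part has no poles.
No finite singular points: the Taylor series at 0 converges everywhere.

The radius of convergence is infinite.


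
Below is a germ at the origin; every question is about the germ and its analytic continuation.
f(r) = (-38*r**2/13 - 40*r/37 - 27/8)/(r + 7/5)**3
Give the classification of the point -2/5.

The point is a regular point.

Denominator factors: r + 7/5 = 1 at r = -2/5 — none vanishes.
So the germ continues analytically to -2/5.


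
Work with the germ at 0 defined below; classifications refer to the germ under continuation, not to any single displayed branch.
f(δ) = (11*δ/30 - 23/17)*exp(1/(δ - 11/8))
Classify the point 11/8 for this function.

The exponent 1/(δ - (11/8)) has a pole at 11/8, so exp(1/(δ - (11/8))) takes every nonzero value near it: an essential singularity (not a pole of any order).

The point is an essential singularity.


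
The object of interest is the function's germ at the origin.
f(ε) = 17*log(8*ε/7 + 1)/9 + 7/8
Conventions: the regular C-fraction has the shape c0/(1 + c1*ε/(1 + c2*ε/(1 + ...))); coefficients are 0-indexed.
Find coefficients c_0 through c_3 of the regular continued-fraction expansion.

Taylor coefficients (expand at 0): a_0 = 7/8, a_1 = 136/63, a_2 = -544/441, a_3 = 8704/9261.
c0 = a_0 = 7/8. Peel one level at a time: if S = 1 + c*ε/S' with S'(0) = 1, then c is the ε-coefficient of S and S' = c*ε/(S - 1).
S_1 = c0/f = 1 + (-1088/441)*ε + (1457920/194481)*ε^2 + ...; c1 = -1088/441.
S_2 = c1*ε/(S_1 - 1) = 1 + (1340/441)*ε + (-16/147)*ε^2 + ...; c2 = 1340/441.
S_3 = c2*ε/(S_2 - 1) = 1 + (12/335)*ε + ...; c3 = 12/335.

The regular C-fraction coefficients are [7/8, -1088/441, 1340/441, 12/335].


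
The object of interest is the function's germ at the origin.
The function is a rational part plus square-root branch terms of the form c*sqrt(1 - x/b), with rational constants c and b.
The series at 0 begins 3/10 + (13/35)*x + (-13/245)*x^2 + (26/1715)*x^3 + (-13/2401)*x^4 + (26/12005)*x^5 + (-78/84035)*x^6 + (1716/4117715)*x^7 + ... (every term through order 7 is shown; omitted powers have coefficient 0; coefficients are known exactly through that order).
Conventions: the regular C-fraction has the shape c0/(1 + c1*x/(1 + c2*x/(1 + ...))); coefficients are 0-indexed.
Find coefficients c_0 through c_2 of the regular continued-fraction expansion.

The regular C-fraction coefficients are [3/10, -26/21, 29/21].

Taylor coefficients (read off): a_0 = 3/10, a_1 = 13/35, a_2 = -13/245.
c0 = a_0 = 3/10. Peel one level at a time: if S = 1 + c*x/S' with S'(0) = 1, then c is the x-coefficient of S and S' = c*x/(S - 1).
S_1 = c0/f = 1 + (-26/21)*x + (754/441)*x^2 + ...; c1 = -26/21.
S_2 = c1*x/(S_1 - 1) = 1 + (29/21)*x + ...; c2 = 29/21.


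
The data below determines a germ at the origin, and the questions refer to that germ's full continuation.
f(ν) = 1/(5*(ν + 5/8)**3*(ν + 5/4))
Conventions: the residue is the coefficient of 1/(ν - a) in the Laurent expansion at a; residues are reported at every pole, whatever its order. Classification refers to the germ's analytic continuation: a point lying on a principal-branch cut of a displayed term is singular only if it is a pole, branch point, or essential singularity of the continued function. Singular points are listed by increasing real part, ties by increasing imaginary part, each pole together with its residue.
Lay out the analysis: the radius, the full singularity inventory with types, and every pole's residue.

Radius of convergence at 0: 5/8.
At -5/4: a pole of order 1; residue -512/625.
At -5/8: a pole of order 3; residue 512/625.

Denominator factor (ν + 5/8)^3: pole of order 3 at -5/8, modulus 5/8.
Denominator factor (ν + 5/4): pole of order 1 at -5/4, modulus 5/4.
The radius of convergence is the smallest modulus among the singular points: 5/8.
At the order-1 pole -5/4 set g(ν) = (ν - (-5/4))*f(ν) = 1/(5*(ν + 5/8)**3).
Simple pole: residue = g(a) at a = -5/4, which is -512/625.
At the order-3 pole -5/8 set g(ν) = (ν - (-5/8))^3*f(ν) = 1/(5*(ν + 5/4)).
Order-3 pole: residue = g''(a)/2; g''(-5/8) = 1024/625, so the residue is 512/625.
List the singular points by increasing real part (a conjugate pair: the negative imaginary part first).


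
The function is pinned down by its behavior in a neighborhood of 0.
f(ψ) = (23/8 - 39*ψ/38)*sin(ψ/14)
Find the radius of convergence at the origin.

The radius of convergence is infinite.

The factor sin(ψ/14) is entire and contributes no finite singular point.
The polynomial part has no poles.
No finite singular points: the Taylor series at 0 converges everywhere.


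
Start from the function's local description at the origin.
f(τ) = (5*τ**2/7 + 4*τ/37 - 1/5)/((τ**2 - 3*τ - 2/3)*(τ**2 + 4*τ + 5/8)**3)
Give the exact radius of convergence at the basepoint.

The radius of convergence is 2 - (3/4)*sqrt(6).

Denominator factor (τ**2 - 3*τ - 2/3): discriminant 35/3, real irrational roots 3/2 + (1/6)*sqrt(105) and 3/2 - (1/6)*sqrt(105); poles of order 1, moduli 3/2 + (1/6)*sqrt(105) and -3/2 + (1/6)*sqrt(105).
Denominator factor (τ**2 + 4*τ + 5/8)^3: discriminant 27/2, real irrational roots -2 + (3/4)*sqrt(6) and -2 - (3/4)*sqrt(6); poles of order 3, moduli 2 - (3/4)*sqrt(6) and 2 + (3/4)*sqrt(6).
The radius of convergence is the smallest modulus among the singular points: 2 - (3/4)*sqrt(6).


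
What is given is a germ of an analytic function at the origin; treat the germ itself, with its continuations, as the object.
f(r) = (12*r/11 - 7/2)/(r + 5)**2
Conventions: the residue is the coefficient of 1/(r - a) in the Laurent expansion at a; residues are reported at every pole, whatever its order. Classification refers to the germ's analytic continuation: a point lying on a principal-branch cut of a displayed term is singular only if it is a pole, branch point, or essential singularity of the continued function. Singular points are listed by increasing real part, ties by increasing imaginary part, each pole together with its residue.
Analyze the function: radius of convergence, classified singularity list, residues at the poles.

Denominator factor (r + 5)^2: pole of order 2 at -5, modulus 5.
The radius of convergence is the smallest modulus among the singular points: 5.
At the order-2 pole -5 set g(r) = (r - (-5))^2*f(r) = 12*r/11 - 7/2.
Order-2 pole: residue = g'(a); g'(-5) = 12/11, so the residue is 12/11.

Radius of convergence at 0: 5.
At -5: a pole of order 2; residue 12/11.


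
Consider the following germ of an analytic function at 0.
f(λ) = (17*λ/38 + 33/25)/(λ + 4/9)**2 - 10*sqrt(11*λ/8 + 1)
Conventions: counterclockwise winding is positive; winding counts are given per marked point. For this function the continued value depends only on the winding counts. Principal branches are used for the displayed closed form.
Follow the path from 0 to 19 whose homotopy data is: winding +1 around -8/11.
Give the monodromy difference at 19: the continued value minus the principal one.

Continued minus principal equals (5)*sqrt(434).

The rational part is single-valued and drops out of the difference; each branch term changes only by its own monodromy.
(-10)*sqrt(1 - λ/(-8/11)): winding +1 is odd, the square root flips sign, contributing -2*(-10)*sqrt(1 - (19)/(-8/11)) = -2*(-10)*sqrt(217/8) = (5)*sqrt(434).
Summing the contributions at λ = 19 gives (5)*sqrt(434).


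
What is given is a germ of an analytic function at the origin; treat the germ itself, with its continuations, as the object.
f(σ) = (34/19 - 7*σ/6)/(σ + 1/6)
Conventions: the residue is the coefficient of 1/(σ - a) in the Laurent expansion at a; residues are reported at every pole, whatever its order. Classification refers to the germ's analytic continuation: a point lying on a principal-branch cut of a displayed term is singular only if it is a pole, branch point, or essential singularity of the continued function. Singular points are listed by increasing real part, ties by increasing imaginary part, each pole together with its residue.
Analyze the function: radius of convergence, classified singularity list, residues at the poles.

Denominator factor (σ + 1/6): pole of order 1 at -1/6, modulus 1/6.
The radius of convergence is the smallest modulus among the singular points: 1/6.
At the order-1 pole -1/6 set g(σ) = (σ - (-1/6))*f(σ) = 34/19 - 7*σ/6.
Simple pole: residue = g(a) at a = -1/6, which is 1357/684.

Radius of convergence at 0: 1/6.
At -1/6: a pole of order 1; residue 1357/684.


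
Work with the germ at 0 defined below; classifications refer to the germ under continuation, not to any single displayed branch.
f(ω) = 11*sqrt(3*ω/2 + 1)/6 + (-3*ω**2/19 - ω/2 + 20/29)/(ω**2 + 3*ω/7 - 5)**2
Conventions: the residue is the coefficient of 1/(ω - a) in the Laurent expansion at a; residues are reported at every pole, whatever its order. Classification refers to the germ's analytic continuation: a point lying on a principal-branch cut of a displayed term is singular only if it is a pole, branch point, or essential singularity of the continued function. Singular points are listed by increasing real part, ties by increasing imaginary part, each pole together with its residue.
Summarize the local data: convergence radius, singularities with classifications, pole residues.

Radius of convergence at 0: 2/3.
At -3/14 - (1/14)*sqrt(989): a pole of order 2; residue (1199177/1077889342)*sqrt(989).
At -2/3: an algebraic (square-root) branch point.
At -3/14 + (1/14)*sqrt(989): a pole of order 2; residue -(1199177/1077889342)*sqrt(989).


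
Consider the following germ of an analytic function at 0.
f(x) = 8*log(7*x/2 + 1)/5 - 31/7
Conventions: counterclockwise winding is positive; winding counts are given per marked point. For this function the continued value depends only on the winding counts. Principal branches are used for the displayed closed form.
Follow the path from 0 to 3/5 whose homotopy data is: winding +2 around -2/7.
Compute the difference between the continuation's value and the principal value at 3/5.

The rational part is single-valued and drops out of the difference; each branch term changes only by its own monodromy.
(8/5)*log(1 - x/(-2/7)): each positive loop around -2/7 adds 2*pi*i to the log, so winding +2 contributes (8/5)*(2)*2*pi*i = (32/5)*pi*i.
Summing the contributions at x = 3/5 gives (32/5)*pi*i.

Continued minus principal equals (32/5)*pi*i.


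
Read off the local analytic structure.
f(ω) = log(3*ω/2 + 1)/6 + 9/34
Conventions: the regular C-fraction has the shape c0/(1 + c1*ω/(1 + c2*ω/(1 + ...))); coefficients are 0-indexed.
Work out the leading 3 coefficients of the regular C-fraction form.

Taylor coefficients (expand at 0): a_0 = 9/34, a_1 = 1/4, a_2 = -3/16.
c0 = a_0 = 9/34. Peel one level at a time: if S = 1 + c*ω/S' with S'(0) = 1, then c is the ω-coefficient of S and S' = c*ω/(S - 1).
S_1 = c0/f = 1 + (-17/18)*ω + (1037/648)*ω^2 + ...; c1 = -17/18.
S_2 = c1*ω/(S_1 - 1) = 1 + (61/36)*ω + ...; c2 = 61/36.

The regular C-fraction coefficients are [9/34, -17/18, 61/36].


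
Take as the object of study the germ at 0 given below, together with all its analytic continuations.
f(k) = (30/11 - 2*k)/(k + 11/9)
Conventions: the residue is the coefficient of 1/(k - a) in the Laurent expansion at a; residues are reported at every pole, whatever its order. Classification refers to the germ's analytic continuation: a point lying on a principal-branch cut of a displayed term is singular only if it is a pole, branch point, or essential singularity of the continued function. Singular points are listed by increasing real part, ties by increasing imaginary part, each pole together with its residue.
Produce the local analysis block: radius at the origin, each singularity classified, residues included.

Denominator factor (k + 11/9): pole of order 1 at -11/9, modulus 11/9.
The radius of convergence is the smallest modulus among the singular points: 11/9.
At the order-1 pole -11/9 set g(k) = (k - (-11/9))*f(k) = 30/11 - 2*k.
Simple pole: residue = g(a) at a = -11/9, which is 512/99.

Radius of convergence at 0: 11/9.
At -11/9: a pole of order 1; residue 512/99.


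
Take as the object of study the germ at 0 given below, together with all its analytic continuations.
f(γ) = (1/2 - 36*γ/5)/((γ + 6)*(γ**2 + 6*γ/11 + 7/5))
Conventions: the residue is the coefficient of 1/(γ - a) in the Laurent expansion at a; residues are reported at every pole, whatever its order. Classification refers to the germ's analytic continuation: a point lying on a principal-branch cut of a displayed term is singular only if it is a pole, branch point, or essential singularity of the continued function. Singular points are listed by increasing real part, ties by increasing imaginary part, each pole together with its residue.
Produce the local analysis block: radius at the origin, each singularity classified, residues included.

Radius of convergence at 0: (1/5)*sqrt(35).
At -6: a pole of order 1; residue 4807/3754.
At (-3/11) - ((1/55)*sqrt(4010))*i: a pole of order 1; residue (-4807/7508) + ((27621/30107080)*sqrt(4010))*i.
At (-3/11) + ((1/55)*sqrt(4010))*i: a pole of order 1; residue (-4807/7508) - ((27621/30107080)*sqrt(4010))*i.


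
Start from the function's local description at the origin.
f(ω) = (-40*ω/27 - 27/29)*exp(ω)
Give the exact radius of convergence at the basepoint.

The factor exp(ω) is entire and contributes no finite singular point.
The polynomial part has no poles.
No finite singular points: the Taylor series at 0 converges everywhere.

The radius of convergence is infinite.


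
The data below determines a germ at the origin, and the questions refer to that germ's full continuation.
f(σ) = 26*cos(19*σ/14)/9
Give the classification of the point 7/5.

There is no denominator, hence no pole anywhere.
The factor cos(19*σ/14) is entire.
So the germ continues analytically to 7/5.

The point is a regular point.


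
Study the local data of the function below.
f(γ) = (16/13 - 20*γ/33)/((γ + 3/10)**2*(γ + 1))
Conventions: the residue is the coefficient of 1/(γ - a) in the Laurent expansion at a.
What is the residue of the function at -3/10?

At the order-2 pole -3/10 set g(γ) = (γ - (-3/10))^2*f(γ) = (16/13 - 20*γ/33)/(γ + 1).
Order-2 pole: residue = g'(a); g'(-3/10) = -78800/21021, so the residue is -78800/21021.

The residue is -78800/21021.
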